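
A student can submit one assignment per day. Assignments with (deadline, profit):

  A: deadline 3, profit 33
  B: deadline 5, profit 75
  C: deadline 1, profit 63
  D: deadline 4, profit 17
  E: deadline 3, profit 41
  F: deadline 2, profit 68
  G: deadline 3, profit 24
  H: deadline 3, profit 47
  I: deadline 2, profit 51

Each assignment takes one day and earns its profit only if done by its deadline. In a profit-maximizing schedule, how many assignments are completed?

Sort by profit descending; place each in the latest free slot ≤ its deadline.
Profit order: B=75 F=68 C=63 I=51 H=47 E=41 A=33 G=24 D=17
Assign: B→slot 5, F→slot 2, C→slot 1, I skipped, H→slot 3, E skipped, A skipped, G skipped, D→slot 4.
Slots: [1:C] [2:F] [3:H] [4:D] [5:B]
5 of 9 scheduled.

5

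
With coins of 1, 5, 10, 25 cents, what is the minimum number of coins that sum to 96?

96 − 3×25→21 − 2×10→1 − 1×1→0
Total coins = 3 + 2 + 1 = 6

6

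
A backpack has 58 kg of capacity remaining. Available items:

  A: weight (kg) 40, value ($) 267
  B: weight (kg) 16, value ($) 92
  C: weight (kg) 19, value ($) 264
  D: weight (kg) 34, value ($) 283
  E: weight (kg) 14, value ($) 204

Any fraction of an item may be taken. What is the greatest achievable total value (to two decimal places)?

Ratios (sorted): E 14.57, C 13.89, D 8.32, A 6.67, B 5.75
take E (14 @ 204); take C (19 @ 264); take 25/34 of D → 208.09. Capacity used 58/58.
Total value = 676.09

676.09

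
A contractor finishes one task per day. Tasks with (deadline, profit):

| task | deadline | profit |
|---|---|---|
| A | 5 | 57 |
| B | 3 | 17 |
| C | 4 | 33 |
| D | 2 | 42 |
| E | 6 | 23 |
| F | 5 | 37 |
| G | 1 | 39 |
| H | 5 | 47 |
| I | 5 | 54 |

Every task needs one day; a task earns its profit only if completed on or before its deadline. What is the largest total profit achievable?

262

By profit: A(d5,57), I(d5,54), H(d5,47), D(d2,42), G(d1,39), F(d5,37), C(d4,33), E(d6,23), B(d3,17)
A→slot 5; I→slot 4; H→slot 3; D→slot 2; G→slot 1; F skipped; C skipped; E→slot 6; B skipped.
Profit = 39 + 42 + 47 + 54 + 57 + 23 = 262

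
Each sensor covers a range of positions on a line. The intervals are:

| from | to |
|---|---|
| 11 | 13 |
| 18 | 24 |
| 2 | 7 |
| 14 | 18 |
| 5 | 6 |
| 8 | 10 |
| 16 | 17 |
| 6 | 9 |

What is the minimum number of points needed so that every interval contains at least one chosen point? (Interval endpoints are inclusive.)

5

Process intervals by earliest right end; each time one isn't hit yet, stab at its right endpoint.
Sorted: [5,6] [2,7] [6,9] [8,10] [11,13] [16,17] [14,18] [18,24]
{[5,6],[2,7],[6,9]} hit by 6; {[8,10]} hit by 10; {[11,13]} hit by 13; {[16,17],[14,18]} hit by 17; {[18,24]} hit by 24.
Points: 6, 10, 13, 17, 24 (5 total).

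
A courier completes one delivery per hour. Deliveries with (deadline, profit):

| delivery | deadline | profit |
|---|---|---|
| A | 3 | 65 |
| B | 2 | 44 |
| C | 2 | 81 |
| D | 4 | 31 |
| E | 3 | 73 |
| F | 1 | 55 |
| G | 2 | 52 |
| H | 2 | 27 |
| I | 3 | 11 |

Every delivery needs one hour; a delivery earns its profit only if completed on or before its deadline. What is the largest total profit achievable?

250

By profit: C(d2,81), E(d3,73), A(d3,65), F(d1,55), G(d2,52), B(d2,44), D(d4,31), H(d2,27), I(d3,11)
C→slot 2; E→slot 3; A→slot 1; F skipped; G skipped; B skipped; D→slot 4; H skipped; I skipped.
Profit = 65 + 81 + 73 + 31 = 250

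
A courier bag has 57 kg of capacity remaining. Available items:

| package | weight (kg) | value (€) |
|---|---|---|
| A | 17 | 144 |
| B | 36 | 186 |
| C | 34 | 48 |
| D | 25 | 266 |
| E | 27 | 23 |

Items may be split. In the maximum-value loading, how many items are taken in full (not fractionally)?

Greedy by value/weight ratio, highest first.
Ratios (sorted): D 10.64, A 8.47, B 5.17, C 1.41, E 0.85
take D (25 @ 266); take A (17 @ 144); take 15/36 of B → 77.50. Capacity used 57/57.
2 item(s) taken whole; one partial (take 15/36 of B).

2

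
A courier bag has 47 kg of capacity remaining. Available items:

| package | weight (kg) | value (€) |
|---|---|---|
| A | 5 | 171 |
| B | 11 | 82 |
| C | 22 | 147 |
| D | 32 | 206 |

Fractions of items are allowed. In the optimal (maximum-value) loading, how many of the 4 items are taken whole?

3

Sort by value per unit weight and fill in that order.
Order: A (171/5=34.20) > B (82/11=7.45) > C (147/22=6.68) > D (206/32=6.44)
Fill: take A (5 @ 171) → take B (11 @ 82) → take C (22 @ 147) → take 9/32 of D → 57.94; 47/47 used.
3 item(s) taken whole; one partial (take 9/32 of D).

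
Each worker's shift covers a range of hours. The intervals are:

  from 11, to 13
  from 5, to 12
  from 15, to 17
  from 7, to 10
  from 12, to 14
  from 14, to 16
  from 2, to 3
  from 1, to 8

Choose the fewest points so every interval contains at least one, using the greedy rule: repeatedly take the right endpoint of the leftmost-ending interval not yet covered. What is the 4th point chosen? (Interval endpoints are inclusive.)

Sorted: [2,3] [1,8] [7,10] [5,12] [11,13] [12,14] [14,16] [15,17]
{[2,3],[1,8]} hit by 3; {[7,10],[5,12]} hit by 10; {[11,13],[12,14]} hit by 13; {[14,16],[15,17]} hit by 16.
Points: 3, 10, 13, 16 (4 total).

16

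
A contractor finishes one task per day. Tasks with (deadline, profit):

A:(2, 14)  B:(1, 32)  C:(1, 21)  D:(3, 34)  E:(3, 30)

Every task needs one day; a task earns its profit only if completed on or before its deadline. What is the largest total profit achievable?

96

By profit: D(d3,34), B(d1,32), E(d3,30), C(d1,21), A(d2,14)
D→slot 3; B→slot 1; E→slot 2; C skipped; A skipped.
Profit = 32 + 30 + 34 = 96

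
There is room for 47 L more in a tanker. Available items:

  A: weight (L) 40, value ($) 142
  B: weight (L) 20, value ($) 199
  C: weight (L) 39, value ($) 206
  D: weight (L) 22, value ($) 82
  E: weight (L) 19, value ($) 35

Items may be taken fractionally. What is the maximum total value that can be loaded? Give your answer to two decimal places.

Ratios (sorted): B 9.95, C 5.28, D 3.73, A 3.55, E 1.84
take B (20 @ 199); take 27/39 of C → 142.62. Capacity used 47/47.
Total value = 341.62

341.62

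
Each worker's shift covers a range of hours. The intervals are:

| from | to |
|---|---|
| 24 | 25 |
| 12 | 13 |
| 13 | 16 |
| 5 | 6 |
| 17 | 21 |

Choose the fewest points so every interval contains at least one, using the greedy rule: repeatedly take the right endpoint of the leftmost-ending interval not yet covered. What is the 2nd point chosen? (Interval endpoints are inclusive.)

Process intervals by earliest right end; each time one isn't hit yet, stab at its right endpoint.
By right end: [5,6]  [12,13]  [13,16]  [17,21]  [24,25]
[5,6] uncovered → point at 6; [12,13] uncovered → point at 13; [17,21] uncovered → point at 21; [24,25] uncovered → point at 25.
Points: 6, 13, 21, 25 (4 total).

13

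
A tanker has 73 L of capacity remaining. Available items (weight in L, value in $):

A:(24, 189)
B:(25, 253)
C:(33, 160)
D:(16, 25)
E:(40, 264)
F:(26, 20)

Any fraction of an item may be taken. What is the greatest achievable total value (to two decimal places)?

Order: B (253/25=10.12) > A (189/24=7.88) > E (264/40=6.60) > C (160/33=4.85) > D (25/16=1.56) > F (20/26=0.77)
Fill: take B (25 @ 253) → take A (24 @ 189) → take 24/40 of E → 158.40; 73/73 used.
Total value = 600.40

600.40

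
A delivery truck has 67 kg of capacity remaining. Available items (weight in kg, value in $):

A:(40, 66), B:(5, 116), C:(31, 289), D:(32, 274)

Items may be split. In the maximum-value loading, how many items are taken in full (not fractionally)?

2

Order: B (116/5=23.20) > C (289/31=9.32) > D (274/32=8.56) > A (66/40=1.65)
Fill: take B (5 @ 116) → take C (31 @ 289) → take 31/32 of D → 265.44; 67/67 used.
2 item(s) taken whole; one partial (take 31/32 of D).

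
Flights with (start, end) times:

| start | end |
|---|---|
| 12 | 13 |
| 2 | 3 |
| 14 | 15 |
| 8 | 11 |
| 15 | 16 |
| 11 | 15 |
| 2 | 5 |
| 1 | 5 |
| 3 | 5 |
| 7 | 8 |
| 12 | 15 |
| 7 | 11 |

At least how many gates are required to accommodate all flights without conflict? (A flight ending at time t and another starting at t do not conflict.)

Events (time:±→running): 1:+→1 2:+→2 2:+→3 … peak 3.

3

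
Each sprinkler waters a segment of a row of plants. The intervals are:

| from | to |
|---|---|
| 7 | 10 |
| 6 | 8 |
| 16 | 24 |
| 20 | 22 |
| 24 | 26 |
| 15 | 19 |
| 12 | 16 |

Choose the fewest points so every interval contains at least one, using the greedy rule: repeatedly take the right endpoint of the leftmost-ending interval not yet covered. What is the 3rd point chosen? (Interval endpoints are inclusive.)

22

By right end: [6,8]  [7,10]  [12,16]  [15,19]  [20,22]  [16,24]  [24,26]
[6,8] uncovered → point at 8; [12,16] uncovered → point at 16; [20,22] uncovered → point at 22; [24,26] uncovered → point at 26.
Points: 8, 16, 22, 26 (4 total).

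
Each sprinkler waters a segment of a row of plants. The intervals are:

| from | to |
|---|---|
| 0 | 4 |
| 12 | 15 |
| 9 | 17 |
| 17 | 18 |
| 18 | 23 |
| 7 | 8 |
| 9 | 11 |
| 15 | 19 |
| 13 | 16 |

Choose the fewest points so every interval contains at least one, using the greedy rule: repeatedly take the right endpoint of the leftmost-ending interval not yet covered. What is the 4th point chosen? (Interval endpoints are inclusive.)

Sort by right endpoint; whenever an interval is uncovered, place a point at its right end.
By right end: [0,4]  [7,8]  [9,11]  [12,15]  [13,16]  [9,17]  [17,18]  [15,19]  [18,23]
[0,4] uncovered → point at 4; [7,8] uncovered → point at 8; [9,11] uncovered → point at 11; [12,15] uncovered → point at 15; [17,18] uncovered → point at 18.
Points: 4, 8, 11, 15, 18 (5 total).

15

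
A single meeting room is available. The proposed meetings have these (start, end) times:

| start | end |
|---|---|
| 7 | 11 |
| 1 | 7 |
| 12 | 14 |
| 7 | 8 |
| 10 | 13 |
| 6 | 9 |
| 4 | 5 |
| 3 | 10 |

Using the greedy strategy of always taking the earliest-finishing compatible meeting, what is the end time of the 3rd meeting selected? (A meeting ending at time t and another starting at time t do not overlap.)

13

Sort by end time and greedily take each interval whose start is ≥ the last chosen end.
Sorted by end: (4,5)  (1,7)  (7,8)  (6,9)  (3,10)  (7,11)  (10,13)  (12,14)
take (4,5); take (7,8); skip (7,11); take (10,13).
Selected: (4,5) (7,8) (10,13)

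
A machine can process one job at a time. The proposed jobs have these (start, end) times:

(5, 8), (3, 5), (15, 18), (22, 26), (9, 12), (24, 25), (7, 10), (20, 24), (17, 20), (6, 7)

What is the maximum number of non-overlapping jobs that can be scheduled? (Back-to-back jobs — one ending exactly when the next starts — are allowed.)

6

Greedy by earliest finish: after sorting by end time, pick each interval compatible with the last pick.
By end time: (3,5), (6,7), (5,8), (7,10), (9,12), (15,18), (17,20), (20,24), (24,25), (22,26).
Pick (3,5); next start ≥ 5 → (6,7); next start ≥ 7 → (7,10); next start ≥ 10 → (15,18); next start ≥ 18 → (20,24); next start ≥ 24 → (24,25).
Selected 6 jobs.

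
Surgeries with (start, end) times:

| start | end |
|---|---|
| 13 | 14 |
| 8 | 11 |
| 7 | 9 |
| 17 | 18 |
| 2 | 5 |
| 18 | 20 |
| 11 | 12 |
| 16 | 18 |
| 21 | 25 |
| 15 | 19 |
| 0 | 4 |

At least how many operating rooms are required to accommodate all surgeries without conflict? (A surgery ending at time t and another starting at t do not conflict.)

3

The answer is the maximum number of intervals overlapping at any instant.
Events (time:±→running): 0:+→1 2:+→2 4:-→1 5:-→0 7:+→1 8:+→2 9:-→1 11:-→0 11:+→1 12:-→0 13:+→1 14:-→0 15:+→1 16:+→2 17:+→3 … peak 3.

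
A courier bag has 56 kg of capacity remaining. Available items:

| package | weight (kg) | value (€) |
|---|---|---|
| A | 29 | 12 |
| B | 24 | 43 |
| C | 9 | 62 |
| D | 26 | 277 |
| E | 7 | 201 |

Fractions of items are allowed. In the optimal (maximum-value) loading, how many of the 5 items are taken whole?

Sort by value per unit weight and fill in that order.
Order: E (201/7=28.71) > D (277/26=10.65) > C (62/9=6.89) > B (43/24=1.79) > A (12/29=0.41)
Fill: take E (7 @ 201) → take D (26 @ 277) → take C (9 @ 62) → take 14/24 of B → 25.08; 56/56 used.
3 item(s) taken whole; one partial (take 14/24 of B).

3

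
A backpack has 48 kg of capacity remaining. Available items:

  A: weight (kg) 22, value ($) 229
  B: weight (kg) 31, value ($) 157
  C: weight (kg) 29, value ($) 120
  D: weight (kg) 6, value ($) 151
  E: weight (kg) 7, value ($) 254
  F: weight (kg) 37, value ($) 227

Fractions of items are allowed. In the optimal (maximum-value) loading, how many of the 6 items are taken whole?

Greedy by value/weight ratio, highest first.
Ratios (sorted): E 36.29, D 25.17, A 10.41, F 6.14, B 5.06, C 4.14
take E (7 @ 254); take D (6 @ 151); take A (22 @ 229); take 13/37 of F → 79.76. Capacity used 48/48.
3 item(s) taken whole; one partial (take 13/37 of F).

3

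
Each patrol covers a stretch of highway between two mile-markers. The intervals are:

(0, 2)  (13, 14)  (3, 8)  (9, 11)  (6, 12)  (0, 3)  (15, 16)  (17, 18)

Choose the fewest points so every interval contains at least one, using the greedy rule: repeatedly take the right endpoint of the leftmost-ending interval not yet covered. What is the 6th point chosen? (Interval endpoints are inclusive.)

Sorted: [0,2] [0,3] [3,8] [9,11] [6,12] [13,14] [15,16] [17,18]
{[0,2],[0,3]} hit by 2; {[3,8]} hit by 8; {[9,11],[6,12]} hit by 11; {[13,14]} hit by 14; {[15,16]} hit by 16; {[17,18]} hit by 18.
Points: 2, 8, 11, 14, 16, 18 (6 total).

18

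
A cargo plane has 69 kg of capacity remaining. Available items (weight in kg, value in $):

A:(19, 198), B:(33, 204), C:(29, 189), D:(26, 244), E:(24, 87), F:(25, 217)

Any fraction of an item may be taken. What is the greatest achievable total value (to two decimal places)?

Order: A (198/19=10.42) > D (244/26=9.38) > F (217/25=8.68) > C (189/29=6.52) > B (204/33=6.18) > E (87/24=3.62)
Fill: take A (19 @ 198) → take D (26 @ 244) → take 24/25 of F → 208.32; 69/69 used.
Total value = 650.32

650.32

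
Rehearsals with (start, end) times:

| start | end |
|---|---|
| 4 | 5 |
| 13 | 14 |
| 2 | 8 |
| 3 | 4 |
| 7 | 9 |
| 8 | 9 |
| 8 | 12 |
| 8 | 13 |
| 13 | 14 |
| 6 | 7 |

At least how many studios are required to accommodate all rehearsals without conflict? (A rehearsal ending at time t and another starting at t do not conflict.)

starts: [2, 3, 4, 6, 7, 8, 8, 8, 13, 13]
ends:   [4, 5, 7, 8, 9, 9, 12, 13, 14, 14]
s2→1 s3→2 e4→1 s4→2 e5→1 s6→2 e7→1 s7→2 e8→1 s8→2 s8→3 s8→4  — peak 4.

4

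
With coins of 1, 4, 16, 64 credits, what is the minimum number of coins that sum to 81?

3

81 = 1×64 + 1×16 + 1×1
Total coins = 1 + 1 + 1 = 3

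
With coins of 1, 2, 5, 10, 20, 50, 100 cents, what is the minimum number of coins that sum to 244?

244 = 2×100 + 2×20 + 2×2
Total coins = 2 + 2 + 2 = 6

6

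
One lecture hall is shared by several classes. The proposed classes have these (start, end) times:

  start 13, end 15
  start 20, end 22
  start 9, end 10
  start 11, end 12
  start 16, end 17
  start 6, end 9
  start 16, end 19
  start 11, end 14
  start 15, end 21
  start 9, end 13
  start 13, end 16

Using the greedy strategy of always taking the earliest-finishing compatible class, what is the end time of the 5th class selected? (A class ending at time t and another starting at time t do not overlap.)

17

By end time: (6,9), (9,10), (11,12), (9,13), (11,14), (13,15), (13,16), (16,17), (16,19), (15,21), (20,22).
Pick (6,9); next start ≥ 9 → (9,10); next start ≥ 10 → (11,12); next start ≥ 12 → (13,15); next start ≥ 15 → (16,17); next start ≥ 17 → (20,22).
Selected: (6,9) (9,10) (11,12) (13,15) (16,17) (20,22)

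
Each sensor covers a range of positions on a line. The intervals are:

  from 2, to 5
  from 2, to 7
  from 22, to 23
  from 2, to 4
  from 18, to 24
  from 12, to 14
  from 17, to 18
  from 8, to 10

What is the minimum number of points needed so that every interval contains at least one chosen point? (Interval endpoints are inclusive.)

Sort by right endpoint; whenever an interval is uncovered, place a point at its right end.
Sorted: [2,4] [2,5] [2,7] [8,10] [12,14] [17,18] [22,23] [18,24]
{[2,4],[2,5],[2,7]} hit by 4; {[8,10]} hit by 10; {[12,14]} hit by 14; {[17,18]} hit by 18; {[22,23],[18,24]} hit by 23.
Points: 4, 10, 14, 18, 23 (5 total).

5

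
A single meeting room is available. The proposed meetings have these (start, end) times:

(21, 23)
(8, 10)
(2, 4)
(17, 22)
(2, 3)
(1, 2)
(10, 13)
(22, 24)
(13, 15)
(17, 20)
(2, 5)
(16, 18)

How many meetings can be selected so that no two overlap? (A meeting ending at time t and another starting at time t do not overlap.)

7

Order by finish time; keep every interval that doesn't clash with the previous kept one.
By end time: (1,2), (2,3), (2,4), (2,5), (8,10), (10,13), (13,15), (16,18), (17,20), (17,22), (21,23), (22,24).
Pick (1,2); next start ≥ 2 → (2,3); next start ≥ 3 → (8,10); next start ≥ 10 → (10,13); next start ≥ 13 → (13,15); next start ≥ 15 → (16,18); next start ≥ 18 → (21,23).
Selected 7 meetings.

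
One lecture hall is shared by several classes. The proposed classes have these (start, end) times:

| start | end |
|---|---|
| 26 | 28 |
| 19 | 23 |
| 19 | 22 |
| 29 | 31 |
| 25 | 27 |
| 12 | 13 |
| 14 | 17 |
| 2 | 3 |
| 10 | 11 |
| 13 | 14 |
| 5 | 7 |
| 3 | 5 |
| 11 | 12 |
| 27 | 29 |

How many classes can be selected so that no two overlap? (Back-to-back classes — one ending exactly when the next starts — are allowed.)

12

Greedy by earliest finish: after sorting by end time, pick each interval compatible with the last pick.
By end time: (2,3), (3,5), (5,7), (10,11), (11,12), (12,13), (13,14), (14,17), (19,22), (19,23), (25,27), (26,28), (27,29), (29,31).
Pick (2,3); next start ≥ 3 → (3,5); next start ≥ 5 → (5,7); next start ≥ 7 → (10,11); next start ≥ 11 → (11,12); next start ≥ 12 → (12,13); next start ≥ 13 → (13,14); next start ≥ 14 → (14,17); next start ≥ 17 → (19,22); next start ≥ 22 → (25,27); next start ≥ 27 → (27,29); next start ≥ 29 → (29,31).
Selected 12 classes.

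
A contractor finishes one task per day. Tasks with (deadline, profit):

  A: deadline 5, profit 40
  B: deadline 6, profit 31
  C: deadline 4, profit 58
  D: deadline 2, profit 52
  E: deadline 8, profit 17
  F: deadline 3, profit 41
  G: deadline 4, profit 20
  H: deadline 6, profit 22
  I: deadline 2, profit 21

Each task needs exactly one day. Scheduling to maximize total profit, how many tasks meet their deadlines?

7

Take jobs in profit order; each goes to the latest open slot no later than its deadline.
By profit: C(d4,58), D(d2,52), F(d3,41), A(d5,40), B(d6,31), H(d6,22), I(d2,21), G(d4,20), E(d8,17)
C→slot 4; D→slot 2; F→slot 3; A→slot 5; B→slot 6; H→slot 1; I skipped; G skipped; E→slot 8.
7 of 9 scheduled.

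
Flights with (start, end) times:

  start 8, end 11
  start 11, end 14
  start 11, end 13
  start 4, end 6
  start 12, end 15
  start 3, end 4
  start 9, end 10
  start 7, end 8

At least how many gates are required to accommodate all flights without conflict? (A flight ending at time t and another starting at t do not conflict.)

The answer is the maximum number of intervals overlapping at any instant.
starts: [3, 4, 7, 8, 9, 11, 11, 12]
ends:   [4, 6, 8, 10, 11, 13, 14, 15]
s3→1 e4→0 s4→1 e6→0 s7→1 e8→0 s8→1 s9→2 e10→1 e11→0 s11→1 s11→2 s12→3  — peak 3.

3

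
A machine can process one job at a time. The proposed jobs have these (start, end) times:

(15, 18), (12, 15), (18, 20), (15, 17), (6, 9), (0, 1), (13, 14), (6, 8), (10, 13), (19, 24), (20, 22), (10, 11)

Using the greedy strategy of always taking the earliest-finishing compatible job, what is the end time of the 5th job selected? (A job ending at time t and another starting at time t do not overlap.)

Order by finish time; keep every interval that doesn't clash with the previous kept one.
By end time: (0,1), (6,8), (6,9), (10,11), (10,13), (13,14), (12,15), (15,17), (15,18), (18,20), (20,22), (19,24).
Pick (0,1); next start ≥ 1 → (6,8); next start ≥ 8 → (10,11); next start ≥ 11 → (13,14); next start ≥ 14 → (15,17); next start ≥ 17 → (18,20); next start ≥ 20 → (20,22).
Selected: (0,1) (6,8) (10,11) (13,14) (15,17) (18,20) (20,22)

17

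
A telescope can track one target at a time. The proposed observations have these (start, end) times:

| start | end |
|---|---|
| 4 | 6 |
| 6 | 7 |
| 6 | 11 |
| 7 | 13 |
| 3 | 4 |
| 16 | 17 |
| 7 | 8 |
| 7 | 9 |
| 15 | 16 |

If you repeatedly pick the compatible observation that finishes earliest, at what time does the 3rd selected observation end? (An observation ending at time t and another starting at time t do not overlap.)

By end time: (3,4), (4,6), (6,7), (7,8), (7,9), (6,11), (7,13), (15,16), (16,17).
Pick (3,4); next start ≥ 4 → (4,6); next start ≥ 6 → (6,7); next start ≥ 7 → (7,8); next start ≥ 8 → (15,16); next start ≥ 16 → (16,17).
Selected: (3,4) (4,6) (6,7) (7,8) (15,16) (16,17)

7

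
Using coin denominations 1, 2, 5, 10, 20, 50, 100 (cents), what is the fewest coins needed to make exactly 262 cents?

5

Use the largest denomination that fits, subtract, and repeat.
262 − 2×100→62 − 1×50→12 − 1×10→2 − 1×2→0
Total coins = 2 + 1 + 1 + 1 = 5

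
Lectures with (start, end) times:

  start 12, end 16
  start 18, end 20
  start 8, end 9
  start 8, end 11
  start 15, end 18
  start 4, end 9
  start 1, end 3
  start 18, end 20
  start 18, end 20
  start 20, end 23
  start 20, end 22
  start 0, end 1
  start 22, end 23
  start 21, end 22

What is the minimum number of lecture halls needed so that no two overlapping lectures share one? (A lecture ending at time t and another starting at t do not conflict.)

The answer is the maximum number of intervals overlapping at any instant.
Events (time:±→running): 0:+→1 1:-→0 1:+→1 3:-→0 4:+→1 8:+→2 8:+→3 … peak 3.

3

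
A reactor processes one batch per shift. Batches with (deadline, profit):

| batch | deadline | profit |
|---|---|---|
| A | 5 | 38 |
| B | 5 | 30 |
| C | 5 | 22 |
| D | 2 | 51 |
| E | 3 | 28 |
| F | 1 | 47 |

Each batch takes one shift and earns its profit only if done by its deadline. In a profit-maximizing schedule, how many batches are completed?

5

By profit: D(d2,51), F(d1,47), A(d5,38), B(d5,30), E(d3,28), C(d5,22)
D→slot 2; F→slot 1; A→slot 5; B→slot 4; E→slot 3; C skipped.
5 of 6 scheduled.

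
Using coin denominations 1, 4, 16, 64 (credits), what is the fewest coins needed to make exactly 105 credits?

6

Greedy: take as many of the largest coin as possible, then repeat with the remainder.
105 − 1×64→41 − 2×16→9 − 2×4→1 − 1×1→0
Total coins = 1 + 2 + 2 + 1 = 6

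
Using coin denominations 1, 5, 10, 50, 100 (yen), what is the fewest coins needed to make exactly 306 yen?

5

Use the largest denomination that fits, subtract, and repeat.
306 − 3×100→6 − 1×5→1 − 1×1→0
Total coins = 3 + 1 + 1 = 5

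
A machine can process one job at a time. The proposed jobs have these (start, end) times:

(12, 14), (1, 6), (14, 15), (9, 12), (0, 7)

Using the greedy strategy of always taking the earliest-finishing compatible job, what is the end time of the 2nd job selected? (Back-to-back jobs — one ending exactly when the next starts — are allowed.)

Sort by end time and greedily take each interval whose start is ≥ the last chosen end.
Sorted by end: (1,6)  (0,7)  (9,12)  (12,14)  (14,15)
take (1,6); skip (0,7); take (9,12); take (12,14); take (14,15).
Selected: (1,6) (9,12) (12,14) (14,15)

12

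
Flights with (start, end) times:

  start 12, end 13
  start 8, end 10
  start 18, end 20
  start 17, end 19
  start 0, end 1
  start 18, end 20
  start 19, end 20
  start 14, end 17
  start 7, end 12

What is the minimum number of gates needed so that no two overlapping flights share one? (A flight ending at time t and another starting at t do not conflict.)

3

Events (time:±→running): 0:+→1 1:-→0 7:+→1 8:+→2 10:-→1 12:-→0 12:+→1 13:-→0 14:+→1 17:-→0 17:+→1 18:+→2 18:+→3 … peak 3.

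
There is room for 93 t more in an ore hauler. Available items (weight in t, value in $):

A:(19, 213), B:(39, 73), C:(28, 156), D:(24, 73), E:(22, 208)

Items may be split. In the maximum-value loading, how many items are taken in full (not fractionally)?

4

Sort by value per unit weight and fill in that order.
Ratios (sorted): A 11.21, E 9.45, C 5.57, D 3.04, B 1.87
take A (19 @ 213); take E (22 @ 208); take C (28 @ 156); take D (24 @ 73). Capacity used 93/93.
4 item(s) taken whole.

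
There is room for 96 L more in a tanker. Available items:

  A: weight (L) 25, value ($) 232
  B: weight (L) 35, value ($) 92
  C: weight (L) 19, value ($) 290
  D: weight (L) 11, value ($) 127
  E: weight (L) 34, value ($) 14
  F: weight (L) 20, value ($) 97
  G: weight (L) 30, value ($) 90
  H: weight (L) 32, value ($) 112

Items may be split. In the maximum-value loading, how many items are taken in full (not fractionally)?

Sort by value per unit weight and fill in that order.
Order: C (290/19=15.26) > D (127/11=11.55) > A (232/25=9.28) > F (97/20=4.85) > H (112/32=3.50) > G (90/30=3.00) > B (92/35=2.63) > E (14/34=0.41)
Fill: take C (19 @ 290) → take D (11 @ 127) → take A (25 @ 232) → take F (20 @ 97) → take 21/32 of H → 73.50; 96/96 used.
4 item(s) taken whole; one partial (take 21/32 of H).

4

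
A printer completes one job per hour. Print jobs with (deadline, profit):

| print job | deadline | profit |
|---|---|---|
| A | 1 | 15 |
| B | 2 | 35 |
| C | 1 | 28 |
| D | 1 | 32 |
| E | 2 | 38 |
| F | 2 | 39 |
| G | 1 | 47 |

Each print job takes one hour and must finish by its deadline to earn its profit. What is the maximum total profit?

Sort by profit descending; place each in the latest free slot ≤ its deadline.
By profit: G(d1,47), F(d2,39), E(d2,38), B(d2,35), D(d1,32), C(d1,28), A(d1,15)
G→slot 1; F→slot 2; E skipped; B skipped; D skipped; C skipped; A skipped.
Profit = 47 + 39 = 86

86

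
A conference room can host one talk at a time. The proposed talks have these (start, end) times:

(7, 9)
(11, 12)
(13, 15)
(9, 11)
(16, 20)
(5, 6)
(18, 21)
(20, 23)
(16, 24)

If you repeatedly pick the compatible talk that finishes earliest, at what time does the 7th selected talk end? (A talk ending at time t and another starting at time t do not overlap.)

Order by finish time; keep every interval that doesn't clash with the previous kept one.
Sorted by end: (5,6)  (7,9)  (9,11)  (11,12)  (13,15)  (16,20)  (18,21)  (20,23)  (16,24)
take (5,6); take (7,9); take (9,11); take (11,12); take (13,15); take (16,20); take (20,23); skip (16,24).
Selected: (5,6) (7,9) (9,11) (11,12) (13,15) (16,20) (20,23)

23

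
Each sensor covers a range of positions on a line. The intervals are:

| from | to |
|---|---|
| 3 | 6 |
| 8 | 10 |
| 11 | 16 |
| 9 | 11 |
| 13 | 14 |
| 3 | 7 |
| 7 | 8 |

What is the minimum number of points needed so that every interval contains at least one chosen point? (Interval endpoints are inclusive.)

Sorted: [3,6] [3,7] [7,8] [8,10] [9,11] [13,14] [11,16]
{[3,6],[3,7]} hit by 6; {[7,8],[8,10]} hit by 8; {[9,11]} hit by 11; {[13,14],[11,16]} hit by 14.
Points: 6, 8, 11, 14 (4 total).

4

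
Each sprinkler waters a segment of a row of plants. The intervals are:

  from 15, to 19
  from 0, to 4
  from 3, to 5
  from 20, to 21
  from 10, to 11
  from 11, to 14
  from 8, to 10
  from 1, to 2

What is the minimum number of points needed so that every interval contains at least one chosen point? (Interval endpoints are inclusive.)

Sort by right endpoint; whenever an interval is uncovered, place a point at its right end.
By right end: [1,2]  [0,4]  [3,5]  [8,10]  [10,11]  [11,14]  [15,19]  [20,21]
[1,2] uncovered → point at 2; [3,5] uncovered → point at 5; [8,10] uncovered → point at 10; [11,14] uncovered → point at 14; [15,19] uncovered → point at 19; [20,21] uncovered → point at 21.
Points: 2, 5, 10, 14, 19, 21 (6 total).

6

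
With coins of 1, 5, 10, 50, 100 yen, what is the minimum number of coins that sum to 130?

Use the largest denomination that fits, subtract, and repeat.
130 = 1×100 + 3×10
Total coins = 1 + 3 = 4

4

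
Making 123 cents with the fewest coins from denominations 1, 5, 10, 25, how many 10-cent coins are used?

2

Greedy: take as many of the largest coin as possible, then repeat with the remainder.
123 = 4×25 + 2×10 + 3×1
Count of 10: 2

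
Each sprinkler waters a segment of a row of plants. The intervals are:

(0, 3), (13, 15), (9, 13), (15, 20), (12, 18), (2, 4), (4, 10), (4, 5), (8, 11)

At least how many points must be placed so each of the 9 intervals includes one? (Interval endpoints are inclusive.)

Process intervals by earliest right end; each time one isn't hit yet, stab at its right endpoint.
By right end: [0,3]  [2,4]  [4,5]  [4,10]  [8,11]  [9,13]  [13,15]  [12,18]  [15,20]
[0,3] uncovered → point at 3; [4,5] uncovered → point at 5; [8,11] uncovered → point at 11; [13,15] uncovered → point at 15.
Points: 3, 5, 11, 15 (4 total).

4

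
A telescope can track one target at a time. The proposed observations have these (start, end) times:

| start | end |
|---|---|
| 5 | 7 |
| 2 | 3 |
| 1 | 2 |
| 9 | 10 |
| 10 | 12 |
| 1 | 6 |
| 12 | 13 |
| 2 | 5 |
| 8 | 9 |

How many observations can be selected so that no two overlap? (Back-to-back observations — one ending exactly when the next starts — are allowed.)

7

Sorted by end: (1,2)  (2,3)  (2,5)  (1,6)  (5,7)  (8,9)  (9,10)  (10,12)  (12,13)
take (1,2); take (2,3); take (5,7); take (8,9); take (9,10); take (10,12); take (12,13).
Selected 7 observations.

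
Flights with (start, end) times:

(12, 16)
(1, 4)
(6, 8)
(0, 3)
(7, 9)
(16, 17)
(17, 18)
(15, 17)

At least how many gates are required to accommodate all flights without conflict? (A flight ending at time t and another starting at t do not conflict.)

2

Events (time:±→running): 0:+→1 1:+→2 … peak 2.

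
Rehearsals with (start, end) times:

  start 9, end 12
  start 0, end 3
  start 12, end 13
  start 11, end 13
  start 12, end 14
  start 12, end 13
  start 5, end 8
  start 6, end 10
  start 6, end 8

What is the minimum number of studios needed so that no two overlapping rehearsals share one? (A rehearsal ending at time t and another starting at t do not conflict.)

4

Events (time:±→running): 0:+→1 3:-→0 5:+→1 6:+→2 6:+→3 8:-→2 8:-→1 9:+→2 10:-→1 11:+→2 12:-→1 12:+→2 12:+→3 12:+→4 … peak 4.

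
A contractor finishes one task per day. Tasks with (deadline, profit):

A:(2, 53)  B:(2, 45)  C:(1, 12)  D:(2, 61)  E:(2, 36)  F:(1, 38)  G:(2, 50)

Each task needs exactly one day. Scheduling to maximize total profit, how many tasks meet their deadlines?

Take jobs in profit order; each goes to the latest open slot no later than its deadline.
Profit order: D=61 A=53 G=50 B=45 F=38 E=36 C=12
Assign: D→slot 2, A→slot 1, G skipped, B skipped, F skipped, E skipped, C skipped.
Slots: [1:A] [2:D]
2 of 7 scheduled.

2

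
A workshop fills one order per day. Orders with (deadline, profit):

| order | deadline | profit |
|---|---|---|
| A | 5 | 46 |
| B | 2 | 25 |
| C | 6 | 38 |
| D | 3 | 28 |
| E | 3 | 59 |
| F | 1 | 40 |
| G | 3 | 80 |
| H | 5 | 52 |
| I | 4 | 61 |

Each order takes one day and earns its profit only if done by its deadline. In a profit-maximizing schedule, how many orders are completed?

6

Sort by profit descending; place each in the latest free slot ≤ its deadline.
By profit: G(d3,80), I(d4,61), E(d3,59), H(d5,52), A(d5,46), F(d1,40), C(d6,38), D(d3,28), B(d2,25)
G→slot 3; I→slot 4; E→slot 2; H→slot 5; A→slot 1; F skipped; C→slot 6; D skipped; B skipped.
6 of 9 scheduled.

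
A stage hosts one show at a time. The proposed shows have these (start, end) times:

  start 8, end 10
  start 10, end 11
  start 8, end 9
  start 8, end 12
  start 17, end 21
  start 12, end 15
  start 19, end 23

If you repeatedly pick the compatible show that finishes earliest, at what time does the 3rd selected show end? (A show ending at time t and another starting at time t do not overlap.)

15

Sort by end time and greedily take each interval whose start is ≥ the last chosen end.
By end time: (8,9), (8,10), (10,11), (8,12), (12,15), (17,21), (19,23).
Pick (8,9); next start ≥ 9 → (10,11); next start ≥ 11 → (12,15); next start ≥ 15 → (17,21).
Selected: (8,9) (10,11) (12,15) (17,21)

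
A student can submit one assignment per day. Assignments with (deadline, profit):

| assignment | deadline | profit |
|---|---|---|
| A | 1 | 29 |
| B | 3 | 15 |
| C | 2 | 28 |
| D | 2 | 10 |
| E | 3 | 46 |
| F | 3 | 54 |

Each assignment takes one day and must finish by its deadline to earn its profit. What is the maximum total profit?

129

Sort by profit descending; place each in the latest free slot ≤ its deadline.
Profit order: F=54 E=46 A=29 C=28 B=15 D=10
Assign: F→slot 3, E→slot 2, A→slot 1, C skipped, B skipped, D skipped.
Slots: [1:A] [2:E] [3:F]
Profit = 29 + 46 + 54 = 129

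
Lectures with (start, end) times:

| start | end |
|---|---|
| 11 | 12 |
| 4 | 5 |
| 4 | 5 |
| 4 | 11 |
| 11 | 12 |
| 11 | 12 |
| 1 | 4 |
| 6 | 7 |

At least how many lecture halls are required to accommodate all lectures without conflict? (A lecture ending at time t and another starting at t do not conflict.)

3

The answer is the maximum number of intervals overlapping at any instant.
Events (time:±→running): 1:+→1 4:-→0 4:+→1 4:+→2 4:+→3 … peak 3.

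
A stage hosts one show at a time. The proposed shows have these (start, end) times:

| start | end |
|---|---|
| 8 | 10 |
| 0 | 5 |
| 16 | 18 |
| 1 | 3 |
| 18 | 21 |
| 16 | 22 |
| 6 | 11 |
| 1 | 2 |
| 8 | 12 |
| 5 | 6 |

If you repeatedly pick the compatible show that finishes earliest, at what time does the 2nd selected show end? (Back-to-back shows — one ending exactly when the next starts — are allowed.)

6

Sort by end time and greedily take each interval whose start is ≥ the last chosen end.
By end time: (1,2), (1,3), (0,5), (5,6), (8,10), (6,11), (8,12), (16,18), (18,21), (16,22).
Pick (1,2); next start ≥ 2 → (5,6); next start ≥ 6 → (8,10); next start ≥ 10 → (16,18); next start ≥ 18 → (18,21).
Selected: (1,2) (5,6) (8,10) (16,18) (18,21)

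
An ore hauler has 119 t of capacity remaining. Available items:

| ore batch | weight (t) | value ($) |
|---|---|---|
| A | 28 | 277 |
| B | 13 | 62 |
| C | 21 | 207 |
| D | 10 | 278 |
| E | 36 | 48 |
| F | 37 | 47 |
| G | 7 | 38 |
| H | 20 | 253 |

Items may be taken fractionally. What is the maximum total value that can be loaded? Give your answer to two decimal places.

Greedy by value/weight ratio, highest first.
Ratios (sorted): D 27.80, H 12.65, A 9.89, C 9.86, G 5.43, B 4.77, E 1.33, F 1.27
take D (10 @ 278); take H (20 @ 253); take A (28 @ 277); take C (21 @ 207); take G (7 @ 38); take B (13 @ 62); take 20/36 of E → 26.67. Capacity used 119/119.
Total value = 1141.67

1141.67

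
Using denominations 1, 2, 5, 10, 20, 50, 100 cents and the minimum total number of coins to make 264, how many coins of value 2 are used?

Use the largest denomination that fits, subtract, and repeat.
264 = 2×100 + 1×50 + 1×10 + 2×2
Count of 2: 2

2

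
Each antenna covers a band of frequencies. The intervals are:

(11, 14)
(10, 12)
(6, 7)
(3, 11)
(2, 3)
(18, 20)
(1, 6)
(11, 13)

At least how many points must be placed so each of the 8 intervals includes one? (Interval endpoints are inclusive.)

4

Sorted: [2,3] [1,6] [6,7] [3,11] [10,12] [11,13] [11,14] [18,20]
{[2,3],[1,6]} hit by 3; {[6,7],[3,11]} hit by 7; {[10,12],[11,13],[11,14]} hit by 12; {[18,20]} hit by 20.
Points: 3, 7, 12, 20 (4 total).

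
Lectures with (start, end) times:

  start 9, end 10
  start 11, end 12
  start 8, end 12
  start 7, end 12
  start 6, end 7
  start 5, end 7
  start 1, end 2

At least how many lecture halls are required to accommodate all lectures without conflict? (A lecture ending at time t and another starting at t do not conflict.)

3

The answer is the maximum number of intervals overlapping at any instant.
Events (time:±→running): 1:+→1 2:-→0 5:+→1 6:+→2 7:-→1 7:-→0 7:+→1 8:+→2 9:+→3 … peak 3.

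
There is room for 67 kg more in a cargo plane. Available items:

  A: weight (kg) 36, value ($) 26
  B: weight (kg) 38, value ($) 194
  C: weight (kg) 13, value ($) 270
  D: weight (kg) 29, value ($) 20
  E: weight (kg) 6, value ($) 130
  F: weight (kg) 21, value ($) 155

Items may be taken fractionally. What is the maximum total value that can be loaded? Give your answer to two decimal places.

692.84

Sort by value per unit weight and fill in that order.
Ratios (sorted): E 21.67, C 20.77, F 7.38, B 5.11, A 0.72, D 0.69
take E (6 @ 130); take C (13 @ 270); take F (21 @ 155); take 27/38 of B → 137.84. Capacity used 67/67.
Total value = 692.84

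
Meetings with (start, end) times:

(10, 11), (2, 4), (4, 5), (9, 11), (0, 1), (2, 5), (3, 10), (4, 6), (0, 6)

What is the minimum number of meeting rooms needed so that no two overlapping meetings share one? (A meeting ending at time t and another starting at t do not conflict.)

5

The answer is the maximum number of intervals overlapping at any instant.
Events (time:±→running): 0:+→1 0:+→2 1:-→1 2:+→2 2:+→3 3:+→4 4:-→3 4:+→4 4:+→5 … peak 5.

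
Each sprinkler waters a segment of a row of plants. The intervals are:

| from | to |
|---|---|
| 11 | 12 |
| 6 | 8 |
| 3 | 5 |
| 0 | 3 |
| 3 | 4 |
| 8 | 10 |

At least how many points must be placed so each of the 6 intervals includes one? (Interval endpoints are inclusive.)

3

Sorted: [0,3] [3,4] [3,5] [6,8] [8,10] [11,12]
{[0,3],[3,4],[3,5]} hit by 3; {[6,8],[8,10]} hit by 8; {[11,12]} hit by 12.
Points: 3, 8, 12 (3 total).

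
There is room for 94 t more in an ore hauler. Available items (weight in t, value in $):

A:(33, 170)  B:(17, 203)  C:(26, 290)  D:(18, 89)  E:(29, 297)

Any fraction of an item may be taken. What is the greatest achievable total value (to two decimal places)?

903.33

Sort by value per unit weight and fill in that order.
Order: B (203/17=11.94) > C (290/26=11.15) > E (297/29=10.24) > A (170/33=5.15) > D (89/18=4.94)
Fill: take B (17 @ 203) → take C (26 @ 290) → take E (29 @ 297) → take 22/33 of A → 113.33; 94/94 used.
Total value = 903.33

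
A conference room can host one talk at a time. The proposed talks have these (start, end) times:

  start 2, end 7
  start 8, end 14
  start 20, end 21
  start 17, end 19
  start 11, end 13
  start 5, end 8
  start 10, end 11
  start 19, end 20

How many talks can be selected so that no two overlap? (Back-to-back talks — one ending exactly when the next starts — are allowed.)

6

By end time: (2,7), (5,8), (10,11), (11,13), (8,14), (17,19), (19,20), (20,21).
Pick (2,7); next start ≥ 7 → (10,11); next start ≥ 11 → (11,13); next start ≥ 13 → (17,19); next start ≥ 19 → (19,20); next start ≥ 20 → (20,21).
Selected 6 talks.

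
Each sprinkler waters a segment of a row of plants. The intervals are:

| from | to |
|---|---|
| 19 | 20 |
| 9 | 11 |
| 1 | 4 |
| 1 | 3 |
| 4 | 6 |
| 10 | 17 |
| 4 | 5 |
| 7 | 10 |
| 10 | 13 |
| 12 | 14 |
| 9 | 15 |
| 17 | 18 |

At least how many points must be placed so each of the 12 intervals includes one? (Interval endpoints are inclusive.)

6

Sort by right endpoint; whenever an interval is uncovered, place a point at its right end.
Sorted: [1,3] [1,4] [4,5] [4,6] [7,10] [9,11] [10,13] [12,14] [9,15] [10,17] [17,18] [19,20]
{[1,3],[1,4]} hit by 3; {[4,5],[4,6]} hit by 5; {[7,10],[9,11],[10,13]} hit by 10; {[12,14],[9,15],[10,17]} hit by 14; {[17,18]} hit by 18; {[19,20]} hit by 20.
Points: 3, 5, 10, 14, 18, 20 (6 total).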